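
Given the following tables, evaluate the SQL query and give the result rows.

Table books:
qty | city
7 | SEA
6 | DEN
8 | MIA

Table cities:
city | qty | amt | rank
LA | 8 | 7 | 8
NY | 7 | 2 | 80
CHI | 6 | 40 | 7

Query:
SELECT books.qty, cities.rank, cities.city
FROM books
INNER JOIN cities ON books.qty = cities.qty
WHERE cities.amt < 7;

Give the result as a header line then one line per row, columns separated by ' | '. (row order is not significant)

After JOIN cities (3 rows):
books.qty | books.city | cities.city | cities.qty | cities.amt | cities.rank
7 | SEA | NY | 7 | 2 | 80
6 | DEN | CHI | 6 | 40 | 7
8 | MIA | LA | 8 | 7 | 8
After WHERE (1 rows):
books.qty | books.city | cities.city | cities.qty | cities.amt | cities.rank
7 | SEA | NY | 7 | 2 | 80
After SELECT (1 rows):
books.qty | cities.rank | cities.city
7 | 80 | NY

== RESULT ==
books.qty | cities.rank | cities.city
7 | 80 | NY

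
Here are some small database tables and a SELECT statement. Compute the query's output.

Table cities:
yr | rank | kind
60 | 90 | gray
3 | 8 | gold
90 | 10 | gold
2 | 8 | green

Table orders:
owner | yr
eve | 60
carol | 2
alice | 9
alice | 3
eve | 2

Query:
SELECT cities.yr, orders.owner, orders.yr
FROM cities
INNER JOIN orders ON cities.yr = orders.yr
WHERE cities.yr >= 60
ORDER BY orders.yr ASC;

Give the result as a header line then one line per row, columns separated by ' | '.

== RESULT ==
cities.yr | orders.owner | orders.yr
60 | eve | 60

Derivation:
After JOIN orders (4 rows):
cities.yr | cities.rank | cities.kind | orders.owner | orders.yr
60 | 90 | gray | eve | 60
3 | 8 | gold | alice | 3
2 | 8 | green | carol | 2
2 | 8 | green | eve | 2
After WHERE (1 rows):
cities.yr | cities.rank | cities.kind | orders.owner | orders.yr
60 | 90 | gray | eve | 60
After SELECT (1 rows):
cities.yr | orders.owner | orders.yr
60 | eve | 60
After ORDER BY (1 rows):
cities.yr | orders.owner | orders.yr
60 | eve | 60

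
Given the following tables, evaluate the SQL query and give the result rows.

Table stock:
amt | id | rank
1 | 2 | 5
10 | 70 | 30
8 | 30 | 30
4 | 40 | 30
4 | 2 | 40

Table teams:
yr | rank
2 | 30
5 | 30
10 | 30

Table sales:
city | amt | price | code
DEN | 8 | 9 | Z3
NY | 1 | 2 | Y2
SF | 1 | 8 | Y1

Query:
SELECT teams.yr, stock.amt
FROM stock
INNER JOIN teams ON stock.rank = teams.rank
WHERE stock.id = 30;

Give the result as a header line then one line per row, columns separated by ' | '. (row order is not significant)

== RESULT ==
teams.yr | stock.amt
2 | 8
5 | 8
10 | 8

Derivation:
After JOIN teams (9 rows):
stock.amt | stock.id | stock.rank | teams.yr | teams.rank
10 | 70 | 30 | 2 | 30
10 | 70 | 30 | 5 | 30
10 | 70 | 30 | 10 | 30
8 | 30 | 30 | 2 | 30
8 | 30 | 30 | 5 | 30
8 | 30 | 30 | 10 | 30
4 | 40 | 30 | 2 | 30
4 | 40 | 30 | 5 | 30
4 | 40 | 30 | 10 | 30
After WHERE (3 rows):
stock.amt | stock.id | stock.rank | teams.yr | teams.rank
8 | 30 | 30 | 2 | 30
8 | 30 | 30 | 5 | 30
8 | 30 | 30 | 10 | 30
After SELECT (3 rows):
teams.yr | stock.amt
2 | 8
5 | 8
10 | 8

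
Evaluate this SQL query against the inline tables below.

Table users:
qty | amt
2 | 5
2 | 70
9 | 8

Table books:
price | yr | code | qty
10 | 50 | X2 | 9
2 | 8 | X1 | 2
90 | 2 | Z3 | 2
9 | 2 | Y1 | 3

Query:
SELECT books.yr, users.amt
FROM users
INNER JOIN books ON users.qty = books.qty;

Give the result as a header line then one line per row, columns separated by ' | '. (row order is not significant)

== RESULT ==
books.yr | users.amt
8 | 5
2 | 5
8 | 70
2 | 70
50 | 8

Derivation:
After JOIN books (5 rows):
users.qty | users.amt | books.price | books.yr | books.code | books.qty
2 | 5 | 2 | 8 | X1 | 2
2 | 5 | 90 | 2 | Z3 | 2
2 | 70 | 2 | 8 | X1 | 2
2 | 70 | 90 | 2 | Z3 | 2
9 | 8 | 10 | 50 | X2 | 9
After SELECT (5 rows):
books.yr | users.amt
8 | 5
2 | 5
8 | 70
2 | 70
50 | 8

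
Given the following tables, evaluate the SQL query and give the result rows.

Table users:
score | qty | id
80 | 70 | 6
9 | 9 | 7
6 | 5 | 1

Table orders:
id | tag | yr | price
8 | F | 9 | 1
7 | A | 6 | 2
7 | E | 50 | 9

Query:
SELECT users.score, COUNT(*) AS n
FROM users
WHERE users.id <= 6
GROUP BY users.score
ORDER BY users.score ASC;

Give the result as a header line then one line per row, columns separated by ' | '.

After WHERE (2 rows):
users.score | users.qty | users.id
80 | 70 | 6
6 | 5 | 1
After GROUP BY (2 rows):
users.score | n
80 | 1
6 | 1
After ORDER BY (2 rows):
users.score | n
6 | 1
80 | 1

== RESULT ==
users.score | n
6 | 1
80 | 1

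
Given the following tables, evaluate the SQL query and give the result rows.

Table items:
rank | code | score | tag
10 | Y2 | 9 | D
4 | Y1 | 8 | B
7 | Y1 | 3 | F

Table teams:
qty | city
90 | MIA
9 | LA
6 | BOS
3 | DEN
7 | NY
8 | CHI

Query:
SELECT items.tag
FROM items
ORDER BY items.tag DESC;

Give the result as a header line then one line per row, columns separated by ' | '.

== RESULT ==
items.tag
F
D
B

Derivation:
After SELECT (3 rows):
items.tag
D
B
F
After ORDER BY (3 rows):
items.tag
F
D
B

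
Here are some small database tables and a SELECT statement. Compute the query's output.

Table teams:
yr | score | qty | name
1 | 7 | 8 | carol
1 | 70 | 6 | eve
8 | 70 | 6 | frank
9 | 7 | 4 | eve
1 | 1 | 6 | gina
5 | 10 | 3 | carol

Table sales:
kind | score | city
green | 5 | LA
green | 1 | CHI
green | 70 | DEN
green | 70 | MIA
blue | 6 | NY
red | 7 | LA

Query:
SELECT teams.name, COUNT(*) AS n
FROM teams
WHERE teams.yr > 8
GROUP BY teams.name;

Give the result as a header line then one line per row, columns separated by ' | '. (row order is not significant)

After WHERE (1 rows):
teams.yr | teams.score | teams.qty | teams.name
9 | 7 | 4 | eve
After GROUP BY (1 rows):
teams.name | n
eve | 1

== RESULT ==
teams.name | n
eve | 1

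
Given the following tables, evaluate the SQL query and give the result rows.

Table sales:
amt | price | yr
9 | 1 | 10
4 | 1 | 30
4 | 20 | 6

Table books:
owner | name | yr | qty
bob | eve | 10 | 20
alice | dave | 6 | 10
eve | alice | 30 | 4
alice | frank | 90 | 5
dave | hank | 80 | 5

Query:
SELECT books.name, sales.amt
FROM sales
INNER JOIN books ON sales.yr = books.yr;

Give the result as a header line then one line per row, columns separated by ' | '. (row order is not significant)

== RESULT ==
books.name | sales.amt
eve | 9
alice | 4
dave | 4

Derivation:
After JOIN books (3 rows):
sales.amt | sales.price | sales.yr | books.owner | books.name | books.yr | books.qty
9 | 1 | 10 | bob | eve | 10 | 20
4 | 1 | 30 | eve | alice | 30 | 4
4 | 20 | 6 | alice | dave | 6 | 10
After SELECT (3 rows):
books.name | sales.amt
eve | 9
alice | 4
dave | 4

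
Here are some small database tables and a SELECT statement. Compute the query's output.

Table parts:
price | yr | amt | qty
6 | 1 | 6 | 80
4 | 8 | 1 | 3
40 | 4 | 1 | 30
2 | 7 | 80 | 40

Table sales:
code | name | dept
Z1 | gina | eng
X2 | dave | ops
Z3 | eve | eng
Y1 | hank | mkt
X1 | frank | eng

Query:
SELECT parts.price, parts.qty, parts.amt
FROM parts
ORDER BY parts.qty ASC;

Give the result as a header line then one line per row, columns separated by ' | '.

After SELECT (4 rows):
parts.price | parts.qty | parts.amt
6 | 80 | 6
4 | 3 | 1
40 | 30 | 1
2 | 40 | 80
After ORDER BY (4 rows):
parts.price | parts.qty | parts.amt
4 | 3 | 1
40 | 30 | 1
2 | 40 | 80
6 | 80 | 6

== RESULT ==
parts.price | parts.qty | parts.amt
4 | 3 | 1
40 | 30 | 1
2 | 40 | 80
6 | 80 | 6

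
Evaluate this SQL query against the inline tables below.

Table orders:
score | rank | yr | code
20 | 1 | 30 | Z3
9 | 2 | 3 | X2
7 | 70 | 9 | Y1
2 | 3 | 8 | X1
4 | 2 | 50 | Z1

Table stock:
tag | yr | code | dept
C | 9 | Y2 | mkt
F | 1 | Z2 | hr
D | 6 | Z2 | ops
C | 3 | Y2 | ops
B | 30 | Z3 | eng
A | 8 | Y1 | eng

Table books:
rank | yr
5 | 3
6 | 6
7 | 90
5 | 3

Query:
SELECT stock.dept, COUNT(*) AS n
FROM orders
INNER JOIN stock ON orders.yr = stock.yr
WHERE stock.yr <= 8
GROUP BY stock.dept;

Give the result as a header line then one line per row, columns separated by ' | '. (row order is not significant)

After JOIN stock (4 rows):
orders.score | orders.rank | orders.yr | orders.code | stock.tag | stock.yr | stock.code | stock.dept
20 | 1 | 30 | Z3 | B | 30 | Z3 | eng
9 | 2 | 3 | X2 | C | 3 | Y2 | ops
7 | 70 | 9 | Y1 | C | 9 | Y2 | mkt
2 | 3 | 8 | X1 | A | 8 | Y1 | eng
After WHERE (2 rows):
orders.score | orders.rank | orders.yr | orders.code | stock.tag | stock.yr | stock.code | stock.dept
9 | 2 | 3 | X2 | C | 3 | Y2 | ops
2 | 3 | 8 | X1 | A | 8 | Y1 | eng
After GROUP BY (2 rows):
stock.dept | n
ops | 1
eng | 1

== RESULT ==
stock.dept | n
ops | 1
eng | 1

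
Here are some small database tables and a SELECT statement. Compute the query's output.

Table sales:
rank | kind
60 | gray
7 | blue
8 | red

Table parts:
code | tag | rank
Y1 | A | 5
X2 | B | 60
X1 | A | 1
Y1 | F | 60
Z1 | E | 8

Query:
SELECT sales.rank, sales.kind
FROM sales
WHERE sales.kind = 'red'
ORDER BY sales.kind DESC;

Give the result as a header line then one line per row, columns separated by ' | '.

After WHERE (1 rows):
sales.rank | sales.kind
8 | red
After SELECT (1 rows):
sales.rank | sales.kind
8 | red
After ORDER BY (1 rows):
sales.rank | sales.kind
8 | red

== RESULT ==
sales.rank | sales.kind
8 | red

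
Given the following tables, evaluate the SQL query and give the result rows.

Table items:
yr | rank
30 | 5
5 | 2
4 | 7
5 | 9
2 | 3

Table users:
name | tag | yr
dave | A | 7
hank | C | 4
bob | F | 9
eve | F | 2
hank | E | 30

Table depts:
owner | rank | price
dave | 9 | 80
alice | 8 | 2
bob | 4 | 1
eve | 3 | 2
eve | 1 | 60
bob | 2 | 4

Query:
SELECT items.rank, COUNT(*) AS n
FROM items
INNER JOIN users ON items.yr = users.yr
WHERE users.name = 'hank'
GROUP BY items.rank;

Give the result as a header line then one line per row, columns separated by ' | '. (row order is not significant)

After JOIN users (3 rows):
items.yr | items.rank | users.name | users.tag | users.yr
30 | 5 | hank | E | 30
4 | 7 | hank | C | 4
2 | 3 | eve | F | 2
After WHERE (2 rows):
items.yr | items.rank | users.name | users.tag | users.yr
30 | 5 | hank | E | 30
4 | 7 | hank | C | 4
After GROUP BY (2 rows):
items.rank | n
5 | 1
7 | 1

== RESULT ==
items.rank | n
5 | 1
7 | 1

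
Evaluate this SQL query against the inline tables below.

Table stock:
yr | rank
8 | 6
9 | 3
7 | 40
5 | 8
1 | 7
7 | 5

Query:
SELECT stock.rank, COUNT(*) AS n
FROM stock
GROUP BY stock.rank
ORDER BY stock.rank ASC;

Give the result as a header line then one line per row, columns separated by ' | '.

After GROUP BY (6 rows):
stock.rank | n
6 | 1
3 | 1
40 | 1
8 | 1
7 | 1
5 | 1
After ORDER BY (6 rows):
stock.rank | n
3 | 1
5 | 1
6 | 1
7 | 1
8 | 1
40 | 1

== RESULT ==
stock.rank | n
3 | 1
5 | 1
6 | 1
7 | 1
8 | 1
40 | 1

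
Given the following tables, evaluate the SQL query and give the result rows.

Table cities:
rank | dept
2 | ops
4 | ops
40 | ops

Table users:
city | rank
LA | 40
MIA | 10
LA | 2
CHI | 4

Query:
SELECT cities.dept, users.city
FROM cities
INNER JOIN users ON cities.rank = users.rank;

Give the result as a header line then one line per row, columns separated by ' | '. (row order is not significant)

== RESULT ==
cities.dept | users.city
ops | LA
ops | CHI
ops | LA

Derivation:
After JOIN users (3 rows):
cities.rank | cities.dept | users.city | users.rank
2 | ops | LA | 2
4 | ops | CHI | 4
40 | ops | LA | 40
After SELECT (3 rows):
cities.dept | users.city
ops | LA
ops | CHI
ops | LA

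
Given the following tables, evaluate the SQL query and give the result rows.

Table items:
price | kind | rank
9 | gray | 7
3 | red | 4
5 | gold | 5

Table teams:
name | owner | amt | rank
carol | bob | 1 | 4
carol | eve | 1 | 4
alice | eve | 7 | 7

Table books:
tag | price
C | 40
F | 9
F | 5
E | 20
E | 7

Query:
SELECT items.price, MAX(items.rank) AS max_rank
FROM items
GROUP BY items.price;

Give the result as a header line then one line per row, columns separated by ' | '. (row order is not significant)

After GROUP BY (3 rows):
items.price | max_rank
9 | 7
3 | 4
5 | 5

== RESULT ==
items.price | max_rank
9 | 7
3 | 4
5 | 5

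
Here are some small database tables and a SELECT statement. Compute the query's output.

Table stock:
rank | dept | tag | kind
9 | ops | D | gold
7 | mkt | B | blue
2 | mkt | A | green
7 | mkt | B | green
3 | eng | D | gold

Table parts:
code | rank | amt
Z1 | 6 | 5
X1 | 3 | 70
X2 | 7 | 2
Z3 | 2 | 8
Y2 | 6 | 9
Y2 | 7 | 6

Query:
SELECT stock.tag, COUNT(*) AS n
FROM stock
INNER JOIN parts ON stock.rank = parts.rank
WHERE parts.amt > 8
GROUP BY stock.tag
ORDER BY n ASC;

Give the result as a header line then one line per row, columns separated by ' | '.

== RESULT ==
stock.tag | n
D | 1

Derivation:
After JOIN parts (6 rows):
stock.rank | stock.dept | stock.tag | stock.kind | parts.code | parts.rank | parts.amt
7 | mkt | B | blue | X2 | 7 | 2
7 | mkt | B | blue | Y2 | 7 | 6
2 | mkt | A | green | Z3 | 2 | 8
7 | mkt | B | green | X2 | 7 | 2
7 | mkt | B | green | Y2 | 7 | 6
3 | eng | D | gold | X1 | 3 | 70
After WHERE (1 rows):
stock.rank | stock.dept | stock.tag | stock.kind | parts.code | parts.rank | parts.amt
3 | eng | D | gold | X1 | 3 | 70
After GROUP BY (1 rows):
stock.tag | n
D | 1
After ORDER BY (1 rows):
stock.tag | n
D | 1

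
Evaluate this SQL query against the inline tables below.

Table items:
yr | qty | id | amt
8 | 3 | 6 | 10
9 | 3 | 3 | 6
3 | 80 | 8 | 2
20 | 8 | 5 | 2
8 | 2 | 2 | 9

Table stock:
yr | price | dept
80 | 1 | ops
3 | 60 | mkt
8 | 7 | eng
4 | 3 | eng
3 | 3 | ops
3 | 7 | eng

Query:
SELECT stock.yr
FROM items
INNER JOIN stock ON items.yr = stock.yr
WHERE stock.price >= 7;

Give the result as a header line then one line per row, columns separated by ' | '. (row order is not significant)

== RESULT ==
stock.yr
8
3
3
8

Derivation:
After JOIN stock (5 rows):
items.yr | items.qty | items.id | items.amt | stock.yr | stock.price | stock.dept
8 | 3 | 6 | 10 | 8 | 7 | eng
3 | 80 | 8 | 2 | 3 | 60 | mkt
3 | 80 | 8 | 2 | 3 | 3 | ops
3 | 80 | 8 | 2 | 3 | 7 | eng
8 | 2 | 2 | 9 | 8 | 7 | eng
After WHERE (4 rows):
items.yr | items.qty | items.id | items.amt | stock.yr | stock.price | stock.dept
8 | 3 | 6 | 10 | 8 | 7 | eng
3 | 80 | 8 | 2 | 3 | 60 | mkt
3 | 80 | 8 | 2 | 3 | 7 | eng
8 | 2 | 2 | 9 | 8 | 7 | eng
After SELECT (4 rows):
stock.yr
8
3
3
8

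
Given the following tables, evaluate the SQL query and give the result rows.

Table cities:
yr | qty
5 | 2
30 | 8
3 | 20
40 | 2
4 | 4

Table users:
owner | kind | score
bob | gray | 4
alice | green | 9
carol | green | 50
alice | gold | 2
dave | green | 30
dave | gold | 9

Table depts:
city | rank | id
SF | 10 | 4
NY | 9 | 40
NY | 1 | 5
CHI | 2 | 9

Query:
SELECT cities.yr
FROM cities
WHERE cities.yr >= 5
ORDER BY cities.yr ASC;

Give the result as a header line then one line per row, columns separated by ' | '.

== RESULT ==
cities.yr
5
30
40

Derivation:
After WHERE (3 rows):
cities.yr | cities.qty
5 | 2
30 | 8
40 | 2
After SELECT (3 rows):
cities.yr
5
30
40
After ORDER BY (3 rows):
cities.yr
5
30
40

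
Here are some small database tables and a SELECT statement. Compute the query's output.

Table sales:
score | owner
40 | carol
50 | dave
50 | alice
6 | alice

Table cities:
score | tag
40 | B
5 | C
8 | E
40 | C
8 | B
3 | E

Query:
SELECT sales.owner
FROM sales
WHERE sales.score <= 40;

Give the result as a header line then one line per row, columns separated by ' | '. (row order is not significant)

== RESULT ==
sales.owner
carol
alice

Derivation:
After WHERE (2 rows):
sales.score | sales.owner
40 | carol
6 | alice
After SELECT (2 rows):
sales.owner
carol
alice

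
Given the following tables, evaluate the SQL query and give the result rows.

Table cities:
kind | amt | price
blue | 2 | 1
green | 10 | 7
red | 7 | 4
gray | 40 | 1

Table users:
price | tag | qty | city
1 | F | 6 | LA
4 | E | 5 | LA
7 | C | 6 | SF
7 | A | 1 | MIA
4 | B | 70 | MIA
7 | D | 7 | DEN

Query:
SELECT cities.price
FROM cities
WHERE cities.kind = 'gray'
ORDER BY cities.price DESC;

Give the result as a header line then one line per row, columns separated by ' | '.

== RESULT ==
cities.price
1

Derivation:
After WHERE (1 rows):
cities.kind | cities.amt | cities.price
gray | 40 | 1
After SELECT (1 rows):
cities.price
1
After ORDER BY (1 rows):
cities.price
1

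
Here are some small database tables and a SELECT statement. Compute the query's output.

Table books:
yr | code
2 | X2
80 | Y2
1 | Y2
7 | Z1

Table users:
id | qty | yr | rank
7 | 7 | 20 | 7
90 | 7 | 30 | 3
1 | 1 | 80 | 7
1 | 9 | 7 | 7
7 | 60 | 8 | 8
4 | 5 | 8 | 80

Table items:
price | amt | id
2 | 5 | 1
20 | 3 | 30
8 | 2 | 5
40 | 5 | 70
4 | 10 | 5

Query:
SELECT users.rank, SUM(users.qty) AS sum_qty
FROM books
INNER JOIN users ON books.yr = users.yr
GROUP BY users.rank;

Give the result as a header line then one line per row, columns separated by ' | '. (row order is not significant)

== RESULT ==
users.rank | sum_qty
7 | 10

Derivation:
After JOIN users (2 rows):
books.yr | books.code | users.id | users.qty | users.yr | users.rank
80 | Y2 | 1 | 1 | 80 | 7
7 | Z1 | 1 | 9 | 7 | 7
After GROUP BY (1 rows):
users.rank | sum_qty
7 | 10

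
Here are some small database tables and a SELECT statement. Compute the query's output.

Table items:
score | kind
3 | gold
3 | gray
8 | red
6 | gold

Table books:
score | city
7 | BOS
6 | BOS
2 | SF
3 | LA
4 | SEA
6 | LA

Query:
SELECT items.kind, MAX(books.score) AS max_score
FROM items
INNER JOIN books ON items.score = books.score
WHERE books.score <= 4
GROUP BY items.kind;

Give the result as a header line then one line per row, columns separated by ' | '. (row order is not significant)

After JOIN books (4 rows):
items.score | items.kind | books.score | books.city
3 | gold | 3 | LA
3 | gray | 3 | LA
6 | gold | 6 | BOS
6 | gold | 6 | LA
After WHERE (2 rows):
items.score | items.kind | books.score | books.city
3 | gold | 3 | LA
3 | gray | 3 | LA
After GROUP BY (2 rows):
items.kind | max_score
gold | 3
gray | 3

== RESULT ==
items.kind | max_score
gold | 3
gray | 3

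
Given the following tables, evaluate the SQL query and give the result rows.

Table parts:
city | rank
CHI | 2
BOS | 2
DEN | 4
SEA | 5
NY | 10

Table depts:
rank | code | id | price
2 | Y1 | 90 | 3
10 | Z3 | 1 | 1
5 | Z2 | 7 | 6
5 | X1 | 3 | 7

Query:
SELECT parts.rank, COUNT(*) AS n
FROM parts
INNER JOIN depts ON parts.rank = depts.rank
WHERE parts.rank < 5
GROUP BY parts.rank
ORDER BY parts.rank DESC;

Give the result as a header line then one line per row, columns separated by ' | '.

== RESULT ==
parts.rank | n
2 | 2

Derivation:
After JOIN depts (5 rows):
parts.city | parts.rank | depts.rank | depts.code | depts.id | depts.price
CHI | 2 | 2 | Y1 | 90 | 3
BOS | 2 | 2 | Y1 | 90 | 3
SEA | 5 | 5 | Z2 | 7 | 6
SEA | 5 | 5 | X1 | 3 | 7
NY | 10 | 10 | Z3 | 1 | 1
After WHERE (2 rows):
parts.city | parts.rank | depts.rank | depts.code | depts.id | depts.price
CHI | 2 | 2 | Y1 | 90 | 3
BOS | 2 | 2 | Y1 | 90 | 3
After GROUP BY (1 rows):
parts.rank | n
2 | 2
After ORDER BY (1 rows):
parts.rank | n
2 | 2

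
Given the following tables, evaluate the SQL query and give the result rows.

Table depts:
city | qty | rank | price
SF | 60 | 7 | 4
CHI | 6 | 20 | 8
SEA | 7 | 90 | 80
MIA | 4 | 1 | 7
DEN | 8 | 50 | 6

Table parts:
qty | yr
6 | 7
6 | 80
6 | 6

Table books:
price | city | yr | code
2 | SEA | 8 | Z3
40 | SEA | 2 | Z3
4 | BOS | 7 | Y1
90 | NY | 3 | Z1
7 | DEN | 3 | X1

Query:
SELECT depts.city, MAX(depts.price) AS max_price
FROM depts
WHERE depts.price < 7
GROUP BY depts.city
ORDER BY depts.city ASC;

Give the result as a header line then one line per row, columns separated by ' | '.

After WHERE (2 rows):
depts.city | depts.qty | depts.rank | depts.price
SF | 60 | 7 | 4
DEN | 8 | 50 | 6
After GROUP BY (2 rows):
depts.city | max_price
SF | 4
DEN | 6
After ORDER BY (2 rows):
depts.city | max_price
DEN | 6
SF | 4

== RESULT ==
depts.city | max_price
DEN | 6
SF | 4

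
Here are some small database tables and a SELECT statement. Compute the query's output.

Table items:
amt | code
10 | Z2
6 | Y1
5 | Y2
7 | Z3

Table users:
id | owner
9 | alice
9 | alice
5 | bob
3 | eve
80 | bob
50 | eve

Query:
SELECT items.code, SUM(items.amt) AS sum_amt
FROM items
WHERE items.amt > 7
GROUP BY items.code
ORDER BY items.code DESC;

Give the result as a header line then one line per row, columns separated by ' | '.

After WHERE (1 rows):
items.amt | items.code
10 | Z2
After GROUP BY (1 rows):
items.code | sum_amt
Z2 | 10
After ORDER BY (1 rows):
items.code | sum_amt
Z2 | 10

== RESULT ==
items.code | sum_amt
Z2 | 10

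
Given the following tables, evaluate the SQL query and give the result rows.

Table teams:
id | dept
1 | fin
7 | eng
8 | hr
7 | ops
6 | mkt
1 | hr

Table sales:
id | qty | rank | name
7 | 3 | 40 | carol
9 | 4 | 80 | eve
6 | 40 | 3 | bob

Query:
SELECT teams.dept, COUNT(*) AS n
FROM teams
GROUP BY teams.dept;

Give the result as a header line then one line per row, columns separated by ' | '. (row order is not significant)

== RESULT ==
teams.dept | n
fin | 1
eng | 1
hr | 2
ops | 1
mkt | 1

Derivation:
After GROUP BY (5 rows):
teams.dept | n
fin | 1
eng | 1
hr | 2
ops | 1
mkt | 1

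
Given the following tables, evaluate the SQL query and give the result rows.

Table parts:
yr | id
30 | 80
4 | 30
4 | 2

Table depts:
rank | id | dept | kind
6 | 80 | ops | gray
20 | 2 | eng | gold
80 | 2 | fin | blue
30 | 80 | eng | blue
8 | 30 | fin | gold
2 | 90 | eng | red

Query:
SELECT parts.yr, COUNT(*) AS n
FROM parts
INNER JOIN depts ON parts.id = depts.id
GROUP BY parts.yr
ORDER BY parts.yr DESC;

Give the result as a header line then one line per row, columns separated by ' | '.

== RESULT ==
parts.yr | n
30 | 2
4 | 3

Derivation:
After JOIN depts (5 rows):
parts.yr | parts.id | depts.rank | depts.id | depts.dept | depts.kind
30 | 80 | 6 | 80 | ops | gray
30 | 80 | 30 | 80 | eng | blue
4 | 30 | 8 | 30 | fin | gold
4 | 2 | 20 | 2 | eng | gold
4 | 2 | 80 | 2 | fin | blue
After GROUP BY (2 rows):
parts.yr | n
30 | 2
4 | 3
After ORDER BY (2 rows):
parts.yr | n
30 | 2
4 | 3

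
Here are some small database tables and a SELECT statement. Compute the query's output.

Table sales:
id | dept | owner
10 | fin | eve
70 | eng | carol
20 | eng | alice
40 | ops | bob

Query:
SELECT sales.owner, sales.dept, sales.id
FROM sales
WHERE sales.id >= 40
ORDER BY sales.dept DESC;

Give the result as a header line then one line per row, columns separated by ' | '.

== RESULT ==
sales.owner | sales.dept | sales.id
bob | ops | 40
carol | eng | 70

Derivation:
After WHERE (2 rows):
sales.id | sales.dept | sales.owner
70 | eng | carol
40 | ops | bob
After SELECT (2 rows):
sales.owner | sales.dept | sales.id
carol | eng | 70
bob | ops | 40
After ORDER BY (2 rows):
sales.owner | sales.dept | sales.id
bob | ops | 40
carol | eng | 70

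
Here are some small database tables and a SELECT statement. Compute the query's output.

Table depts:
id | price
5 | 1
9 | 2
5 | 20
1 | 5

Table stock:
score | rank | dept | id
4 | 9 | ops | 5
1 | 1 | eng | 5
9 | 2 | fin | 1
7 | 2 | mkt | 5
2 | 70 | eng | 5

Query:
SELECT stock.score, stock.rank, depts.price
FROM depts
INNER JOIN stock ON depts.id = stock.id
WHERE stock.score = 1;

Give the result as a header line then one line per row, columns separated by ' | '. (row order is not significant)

== RESULT ==
stock.score | stock.rank | depts.price
1 | 1 | 1
1 | 1 | 20

Derivation:
After JOIN stock (9 rows):
depts.id | depts.price | stock.score | stock.rank | stock.dept | stock.id
5 | 1 | 4 | 9 | ops | 5
5 | 1 | 1 | 1 | eng | 5
5 | 1 | 7 | 2 | mkt | 5
5 | 1 | 2 | 70 | eng | 5
5 | 20 | 4 | 9 | ops | 5
5 | 20 | 1 | 1 | eng | 5
5 | 20 | 7 | 2 | mkt | 5
5 | 20 | 2 | 70 | eng | 5
1 | 5 | 9 | 2 | fin | 1
After WHERE (2 rows):
depts.id | depts.price | stock.score | stock.rank | stock.dept | stock.id
5 | 1 | 1 | 1 | eng | 5
5 | 20 | 1 | 1 | eng | 5
After SELECT (2 rows):
stock.score | stock.rank | depts.price
1 | 1 | 1
1 | 1 | 20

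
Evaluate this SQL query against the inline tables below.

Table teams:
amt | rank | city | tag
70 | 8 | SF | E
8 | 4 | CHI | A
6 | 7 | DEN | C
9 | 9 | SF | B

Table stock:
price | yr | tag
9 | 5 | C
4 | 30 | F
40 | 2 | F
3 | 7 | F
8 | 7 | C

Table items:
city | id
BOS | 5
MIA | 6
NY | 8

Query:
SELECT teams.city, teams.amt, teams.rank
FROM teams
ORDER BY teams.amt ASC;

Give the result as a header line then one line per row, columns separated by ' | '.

== RESULT ==
teams.city | teams.amt | teams.rank
DEN | 6 | 7
CHI | 8 | 4
SF | 9 | 9
SF | 70 | 8

Derivation:
After SELECT (4 rows):
teams.city | teams.amt | teams.rank
SF | 70 | 8
CHI | 8 | 4
DEN | 6 | 7
SF | 9 | 9
After ORDER BY (4 rows):
teams.city | teams.amt | teams.rank
DEN | 6 | 7
CHI | 8 | 4
SF | 9 | 9
SF | 70 | 8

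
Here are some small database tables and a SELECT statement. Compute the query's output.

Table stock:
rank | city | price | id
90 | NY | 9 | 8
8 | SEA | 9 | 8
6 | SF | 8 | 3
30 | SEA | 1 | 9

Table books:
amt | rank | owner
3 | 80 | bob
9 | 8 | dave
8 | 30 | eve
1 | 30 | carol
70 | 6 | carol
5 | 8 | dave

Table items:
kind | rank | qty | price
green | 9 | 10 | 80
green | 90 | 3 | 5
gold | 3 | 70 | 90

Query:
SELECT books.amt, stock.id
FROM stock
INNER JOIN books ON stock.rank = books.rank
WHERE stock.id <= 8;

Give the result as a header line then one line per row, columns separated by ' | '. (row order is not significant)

== RESULT ==
books.amt | stock.id
9 | 8
5 | 8
70 | 3

Derivation:
After JOIN books (5 rows):
stock.rank | stock.city | stock.price | stock.id | books.amt | books.rank | books.owner
8 | SEA | 9 | 8 | 9 | 8 | dave
8 | SEA | 9 | 8 | 5 | 8 | dave
6 | SF | 8 | 3 | 70 | 6 | carol
30 | SEA | 1 | 9 | 8 | 30 | eve
30 | SEA | 1 | 9 | 1 | 30 | carol
After WHERE (3 rows):
stock.rank | stock.city | stock.price | stock.id | books.amt | books.rank | books.owner
8 | SEA | 9 | 8 | 9 | 8 | dave
8 | SEA | 9 | 8 | 5 | 8 | dave
6 | SF | 8 | 3 | 70 | 6 | carol
After SELECT (3 rows):
books.amt | stock.id
9 | 8
5 | 8
70 | 3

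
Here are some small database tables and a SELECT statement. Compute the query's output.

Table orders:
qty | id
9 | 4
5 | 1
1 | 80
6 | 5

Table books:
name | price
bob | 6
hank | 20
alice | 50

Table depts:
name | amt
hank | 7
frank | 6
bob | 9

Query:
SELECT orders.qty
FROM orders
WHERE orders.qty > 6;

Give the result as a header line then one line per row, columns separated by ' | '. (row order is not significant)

After WHERE (1 rows):
orders.qty | orders.id
9 | 4
After SELECT (1 rows):
orders.qty
9

== RESULT ==
orders.qty
9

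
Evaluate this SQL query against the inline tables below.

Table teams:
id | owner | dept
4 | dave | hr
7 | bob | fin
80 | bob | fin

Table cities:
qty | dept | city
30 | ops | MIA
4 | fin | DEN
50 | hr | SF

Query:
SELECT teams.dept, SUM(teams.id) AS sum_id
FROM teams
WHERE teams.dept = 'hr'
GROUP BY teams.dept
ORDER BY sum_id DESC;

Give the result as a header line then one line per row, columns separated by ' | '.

== RESULT ==
teams.dept | sum_id
hr | 4

Derivation:
After WHERE (1 rows):
teams.id | teams.owner | teams.dept
4 | dave | hr
After GROUP BY (1 rows):
teams.dept | sum_id
hr | 4
After ORDER BY (1 rows):
teams.dept | sum_id
hr | 4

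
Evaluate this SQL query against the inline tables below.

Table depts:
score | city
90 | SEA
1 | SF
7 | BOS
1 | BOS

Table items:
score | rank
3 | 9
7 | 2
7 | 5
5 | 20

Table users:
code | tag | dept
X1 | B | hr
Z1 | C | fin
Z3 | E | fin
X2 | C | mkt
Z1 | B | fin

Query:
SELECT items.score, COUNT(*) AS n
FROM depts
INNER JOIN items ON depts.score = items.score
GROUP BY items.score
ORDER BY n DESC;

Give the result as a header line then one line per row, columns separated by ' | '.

== RESULT ==
items.score | n
7 | 2

Derivation:
After JOIN items (2 rows):
depts.score | depts.city | items.score | items.rank
7 | BOS | 7 | 2
7 | BOS | 7 | 5
After GROUP BY (1 rows):
items.score | n
7 | 2
After ORDER BY (1 rows):
items.score | n
7 | 2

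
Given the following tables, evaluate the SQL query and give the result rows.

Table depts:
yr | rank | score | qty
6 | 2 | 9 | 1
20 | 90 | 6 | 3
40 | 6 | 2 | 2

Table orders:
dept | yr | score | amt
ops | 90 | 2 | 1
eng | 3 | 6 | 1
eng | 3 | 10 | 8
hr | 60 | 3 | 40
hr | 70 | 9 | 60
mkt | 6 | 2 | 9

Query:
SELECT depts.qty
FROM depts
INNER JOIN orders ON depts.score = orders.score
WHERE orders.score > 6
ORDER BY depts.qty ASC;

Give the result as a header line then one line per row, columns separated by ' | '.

After JOIN orders (4 rows):
depts.yr | depts.rank | depts.score | depts.qty | orders.dept | orders.yr | orders.score | orders.amt
6 | 2 | 9 | 1 | hr | 70 | 9 | 60
20 | 90 | 6 | 3 | eng | 3 | 6 | 1
40 | 6 | 2 | 2 | ops | 90 | 2 | 1
40 | 6 | 2 | 2 | mkt | 6 | 2 | 9
After WHERE (1 rows):
depts.yr | depts.rank | depts.score | depts.qty | orders.dept | orders.yr | orders.score | orders.amt
6 | 2 | 9 | 1 | hr | 70 | 9 | 60
After SELECT (1 rows):
depts.qty
1
After ORDER BY (1 rows):
depts.qty
1

== RESULT ==
depts.qty
1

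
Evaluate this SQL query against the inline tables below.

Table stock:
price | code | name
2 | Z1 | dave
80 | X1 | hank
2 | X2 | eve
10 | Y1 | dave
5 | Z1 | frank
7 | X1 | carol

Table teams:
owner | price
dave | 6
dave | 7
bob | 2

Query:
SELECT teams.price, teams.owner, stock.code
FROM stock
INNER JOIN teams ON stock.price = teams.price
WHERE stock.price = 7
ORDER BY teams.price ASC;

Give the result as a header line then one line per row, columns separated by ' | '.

After JOIN teams (3 rows):
stock.price | stock.code | stock.name | teams.owner | teams.price
2 | Z1 | dave | bob | 2
2 | X2 | eve | bob | 2
7 | X1 | carol | dave | 7
After WHERE (1 rows):
stock.price | stock.code | stock.name | teams.owner | teams.price
7 | X1 | carol | dave | 7
After SELECT (1 rows):
teams.price | teams.owner | stock.code
7 | dave | X1
After ORDER BY (1 rows):
teams.price | teams.owner | stock.code
7 | dave | X1

== RESULT ==
teams.price | teams.owner | stock.code
7 | dave | X1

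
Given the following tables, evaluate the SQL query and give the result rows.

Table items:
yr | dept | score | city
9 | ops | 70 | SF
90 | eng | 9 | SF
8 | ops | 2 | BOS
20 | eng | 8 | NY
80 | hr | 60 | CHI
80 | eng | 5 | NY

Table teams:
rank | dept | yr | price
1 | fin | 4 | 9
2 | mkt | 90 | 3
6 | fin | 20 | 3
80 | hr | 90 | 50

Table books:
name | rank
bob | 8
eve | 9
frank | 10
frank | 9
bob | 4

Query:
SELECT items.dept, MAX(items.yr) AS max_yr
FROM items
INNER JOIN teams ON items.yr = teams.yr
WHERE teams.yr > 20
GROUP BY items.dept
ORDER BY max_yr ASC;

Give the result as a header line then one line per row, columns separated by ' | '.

== RESULT ==
items.dept | max_yr
eng | 90

Derivation:
After JOIN teams (3 rows):
items.yr | items.dept | items.score | items.city | teams.rank | teams.dept | teams.yr | teams.price
90 | eng | 9 | SF | 2 | mkt | 90 | 3
90 | eng | 9 | SF | 80 | hr | 90 | 50
20 | eng | 8 | NY | 6 | fin | 20 | 3
After WHERE (2 rows):
items.yr | items.dept | items.score | items.city | teams.rank | teams.dept | teams.yr | teams.price
90 | eng | 9 | SF | 2 | mkt | 90 | 3
90 | eng | 9 | SF | 80 | hr | 90 | 50
After GROUP BY (1 rows):
items.dept | max_yr
eng | 90
After ORDER BY (1 rows):
items.dept | max_yr
eng | 90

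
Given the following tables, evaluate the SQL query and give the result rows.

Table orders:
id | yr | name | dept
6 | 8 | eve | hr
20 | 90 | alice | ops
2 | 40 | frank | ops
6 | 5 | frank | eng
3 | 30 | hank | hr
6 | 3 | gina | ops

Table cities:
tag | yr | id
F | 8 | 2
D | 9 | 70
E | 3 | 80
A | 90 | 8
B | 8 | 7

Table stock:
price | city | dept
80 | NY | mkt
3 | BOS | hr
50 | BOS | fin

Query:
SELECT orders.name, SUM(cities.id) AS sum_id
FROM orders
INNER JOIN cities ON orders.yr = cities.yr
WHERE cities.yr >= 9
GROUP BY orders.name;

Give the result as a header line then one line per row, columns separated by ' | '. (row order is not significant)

After JOIN cities (4 rows):
orders.id | orders.yr | orders.name | orders.dept | cities.tag | cities.yr | cities.id
6 | 8 | eve | hr | F | 8 | 2
6 | 8 | eve | hr | B | 8 | 7
20 | 90 | alice | ops | A | 90 | 8
6 | 3 | gina | ops | E | 3 | 80
After WHERE (1 rows):
orders.id | orders.yr | orders.name | orders.dept | cities.tag | cities.yr | cities.id
20 | 90 | alice | ops | A | 90 | 8
After GROUP BY (1 rows):
orders.name | sum_id
alice | 8

== RESULT ==
orders.name | sum_id
alice | 8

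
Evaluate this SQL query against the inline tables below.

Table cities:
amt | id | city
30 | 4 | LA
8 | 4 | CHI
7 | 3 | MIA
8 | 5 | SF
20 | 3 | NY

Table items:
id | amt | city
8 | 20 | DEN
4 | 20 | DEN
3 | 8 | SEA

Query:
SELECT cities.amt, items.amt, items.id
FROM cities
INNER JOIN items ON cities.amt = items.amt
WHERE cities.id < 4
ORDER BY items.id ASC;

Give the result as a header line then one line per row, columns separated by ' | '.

== RESULT ==
cities.amt | items.amt | items.id
20 | 20 | 4
20 | 20 | 8

Derivation:
After JOIN items (4 rows):
cities.amt | cities.id | cities.city | items.id | items.amt | items.city
8 | 4 | CHI | 3 | 8 | SEA
8 | 5 | SF | 3 | 8 | SEA
20 | 3 | NY | 8 | 20 | DEN
20 | 3 | NY | 4 | 20 | DEN
After WHERE (2 rows):
cities.amt | cities.id | cities.city | items.id | items.amt | items.city
20 | 3 | NY | 8 | 20 | DEN
20 | 3 | NY | 4 | 20 | DEN
After SELECT (2 rows):
cities.amt | items.amt | items.id
20 | 20 | 8
20 | 20 | 4
After ORDER BY (2 rows):
cities.amt | items.amt | items.id
20 | 20 | 4
20 | 20 | 8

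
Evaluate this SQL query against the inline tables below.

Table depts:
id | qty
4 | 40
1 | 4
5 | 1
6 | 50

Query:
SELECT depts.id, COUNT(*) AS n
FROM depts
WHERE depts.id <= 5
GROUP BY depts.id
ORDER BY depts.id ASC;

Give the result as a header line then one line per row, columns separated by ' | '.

After WHERE (3 rows):
depts.id | depts.qty
4 | 40
1 | 4
5 | 1
After GROUP BY (3 rows):
depts.id | n
4 | 1
1 | 1
5 | 1
After ORDER BY (3 rows):
depts.id | n
1 | 1
4 | 1
5 | 1

== RESULT ==
depts.id | n
1 | 1
4 | 1
5 | 1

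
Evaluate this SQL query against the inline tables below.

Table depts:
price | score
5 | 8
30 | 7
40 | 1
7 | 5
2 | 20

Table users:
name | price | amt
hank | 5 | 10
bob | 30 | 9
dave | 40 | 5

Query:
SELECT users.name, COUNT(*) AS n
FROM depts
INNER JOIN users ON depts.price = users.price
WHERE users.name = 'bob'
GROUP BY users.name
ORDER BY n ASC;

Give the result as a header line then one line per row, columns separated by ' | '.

After JOIN users (3 rows):
depts.price | depts.score | users.name | users.price | users.amt
5 | 8 | hank | 5 | 10
30 | 7 | bob | 30 | 9
40 | 1 | dave | 40 | 5
After WHERE (1 rows):
depts.price | depts.score | users.name | users.price | users.amt
30 | 7 | bob | 30 | 9
After GROUP BY (1 rows):
users.name | n
bob | 1
After ORDER BY (1 rows):
users.name | n
bob | 1

== RESULT ==
users.name | n
bob | 1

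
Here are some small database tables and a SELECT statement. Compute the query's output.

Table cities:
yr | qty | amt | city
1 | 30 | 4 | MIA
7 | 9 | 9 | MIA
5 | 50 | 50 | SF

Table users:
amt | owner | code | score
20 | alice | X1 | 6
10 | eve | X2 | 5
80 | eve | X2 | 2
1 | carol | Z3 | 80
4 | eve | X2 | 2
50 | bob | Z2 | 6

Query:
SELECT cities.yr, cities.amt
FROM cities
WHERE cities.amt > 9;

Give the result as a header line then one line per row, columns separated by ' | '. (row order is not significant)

After WHERE (1 rows):
cities.yr | cities.qty | cities.amt | cities.city
5 | 50 | 50 | SF
After SELECT (1 rows):
cities.yr | cities.amt
5 | 50

== RESULT ==
cities.yr | cities.amt
5 | 50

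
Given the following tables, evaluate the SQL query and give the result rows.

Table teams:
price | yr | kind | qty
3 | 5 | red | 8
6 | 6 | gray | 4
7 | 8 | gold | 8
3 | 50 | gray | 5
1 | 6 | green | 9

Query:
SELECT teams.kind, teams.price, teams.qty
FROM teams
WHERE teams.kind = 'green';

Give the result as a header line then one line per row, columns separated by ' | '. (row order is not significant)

After WHERE (1 rows):
teams.price | teams.yr | teams.kind | teams.qty
1 | 6 | green | 9
After SELECT (1 rows):
teams.kind | teams.price | teams.qty
green | 1 | 9

== RESULT ==
teams.kind | teams.price | teams.qty
green | 1 | 9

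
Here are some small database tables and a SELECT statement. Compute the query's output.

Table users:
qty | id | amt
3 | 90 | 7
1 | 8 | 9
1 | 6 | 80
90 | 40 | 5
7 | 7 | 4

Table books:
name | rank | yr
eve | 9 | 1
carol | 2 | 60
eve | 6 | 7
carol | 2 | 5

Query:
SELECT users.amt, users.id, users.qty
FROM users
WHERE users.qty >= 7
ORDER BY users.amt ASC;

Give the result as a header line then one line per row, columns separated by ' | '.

After WHERE (2 rows):
users.qty | users.id | users.amt
90 | 40 | 5
7 | 7 | 4
After SELECT (2 rows):
users.amt | users.id | users.qty
5 | 40 | 90
4 | 7 | 7
After ORDER BY (2 rows):
users.amt | users.id | users.qty
4 | 7 | 7
5 | 40 | 90

== RESULT ==
users.amt | users.id | users.qty
4 | 7 | 7
5 | 40 | 90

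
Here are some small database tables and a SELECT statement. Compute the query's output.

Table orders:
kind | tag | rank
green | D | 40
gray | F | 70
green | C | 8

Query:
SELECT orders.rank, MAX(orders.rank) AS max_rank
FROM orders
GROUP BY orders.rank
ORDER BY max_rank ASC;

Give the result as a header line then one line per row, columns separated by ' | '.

After GROUP BY (3 rows):
orders.rank | max_rank
40 | 40
70 | 70
8 | 8
After ORDER BY (3 rows):
orders.rank | max_rank
8 | 8
40 | 40
70 | 70

== RESULT ==
orders.rank | max_rank
8 | 8
40 | 40
70 | 70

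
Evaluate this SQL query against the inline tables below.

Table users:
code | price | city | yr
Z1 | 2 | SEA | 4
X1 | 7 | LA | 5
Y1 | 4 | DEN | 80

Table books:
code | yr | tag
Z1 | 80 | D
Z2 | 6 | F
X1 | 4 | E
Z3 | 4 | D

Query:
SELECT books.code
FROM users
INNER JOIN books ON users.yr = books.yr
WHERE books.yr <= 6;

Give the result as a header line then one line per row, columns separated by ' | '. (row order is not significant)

After JOIN books (3 rows):
users.code | users.price | users.city | users.yr | books.code | books.yr | books.tag
Z1 | 2 | SEA | 4 | X1 | 4 | E
Z1 | 2 | SEA | 4 | Z3 | 4 | D
Y1 | 4 | DEN | 80 | Z1 | 80 | D
After WHERE (2 rows):
users.code | users.price | users.city | users.yr | books.code | books.yr | books.tag
Z1 | 2 | SEA | 4 | X1 | 4 | E
Z1 | 2 | SEA | 4 | Z3 | 4 | D
After SELECT (2 rows):
books.code
X1
Z3

== RESULT ==
books.code
X1
Z3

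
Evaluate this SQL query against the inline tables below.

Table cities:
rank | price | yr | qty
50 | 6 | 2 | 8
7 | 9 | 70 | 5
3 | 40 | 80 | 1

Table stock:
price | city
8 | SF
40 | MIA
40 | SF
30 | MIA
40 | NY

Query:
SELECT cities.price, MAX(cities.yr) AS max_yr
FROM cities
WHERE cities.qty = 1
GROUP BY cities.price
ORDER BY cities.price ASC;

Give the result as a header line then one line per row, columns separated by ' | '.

== RESULT ==
cities.price | max_yr
40 | 80

Derivation:
After WHERE (1 rows):
cities.rank | cities.price | cities.yr | cities.qty
3 | 40 | 80 | 1
After GROUP BY (1 rows):
cities.price | max_yr
40 | 80
After ORDER BY (1 rows):
cities.price | max_yr
40 | 80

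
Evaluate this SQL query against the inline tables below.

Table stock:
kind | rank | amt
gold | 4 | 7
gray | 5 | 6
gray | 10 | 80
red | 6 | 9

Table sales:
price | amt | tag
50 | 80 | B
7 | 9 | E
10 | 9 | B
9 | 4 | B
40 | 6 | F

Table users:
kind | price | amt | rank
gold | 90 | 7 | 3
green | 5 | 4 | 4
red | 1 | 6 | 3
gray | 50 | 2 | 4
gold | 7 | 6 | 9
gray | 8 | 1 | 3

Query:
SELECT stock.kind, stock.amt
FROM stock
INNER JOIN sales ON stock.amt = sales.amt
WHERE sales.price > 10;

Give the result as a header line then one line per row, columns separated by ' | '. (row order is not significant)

After JOIN sales (4 rows):
stock.kind | stock.rank | stock.amt | sales.price | sales.amt | sales.tag
gray | 5 | 6 | 40 | 6 | F
gray | 10 | 80 | 50 | 80 | B
red | 6 | 9 | 7 | 9 | E
red | 6 | 9 | 10 | 9 | B
After WHERE (2 rows):
stock.kind | stock.rank | stock.amt | sales.price | sales.amt | sales.tag
gray | 5 | 6 | 40 | 6 | F
gray | 10 | 80 | 50 | 80 | B
After SELECT (2 rows):
stock.kind | stock.amt
gray | 6
gray | 80

== RESULT ==
stock.kind | stock.amt
gray | 6
gray | 80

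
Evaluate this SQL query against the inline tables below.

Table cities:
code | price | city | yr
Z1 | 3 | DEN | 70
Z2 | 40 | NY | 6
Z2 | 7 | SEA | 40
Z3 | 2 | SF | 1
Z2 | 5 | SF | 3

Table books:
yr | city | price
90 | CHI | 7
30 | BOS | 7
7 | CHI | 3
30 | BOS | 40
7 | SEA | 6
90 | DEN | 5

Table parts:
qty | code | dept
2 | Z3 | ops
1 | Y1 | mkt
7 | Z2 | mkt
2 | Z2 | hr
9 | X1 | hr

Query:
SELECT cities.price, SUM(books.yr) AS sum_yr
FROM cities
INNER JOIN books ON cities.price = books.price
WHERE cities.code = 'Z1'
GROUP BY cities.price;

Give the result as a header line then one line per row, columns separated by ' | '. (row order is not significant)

== RESULT ==
cities.price | sum_yr
3 | 7

Derivation:
After JOIN books (5 rows):
cities.code | cities.price | cities.city | cities.yr | books.yr | books.city | books.price
Z1 | 3 | DEN | 70 | 7 | CHI | 3
Z2 | 40 | NY | 6 | 30 | BOS | 40
Z2 | 7 | SEA | 40 | 90 | CHI | 7
Z2 | 7 | SEA | 40 | 30 | BOS | 7
Z2 | 5 | SF | 3 | 90 | DEN | 5
After WHERE (1 rows):
cities.code | cities.price | cities.city | cities.yr | books.yr | books.city | books.price
Z1 | 3 | DEN | 70 | 7 | CHI | 3
After GROUP BY (1 rows):
cities.price | sum_yr
3 | 7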